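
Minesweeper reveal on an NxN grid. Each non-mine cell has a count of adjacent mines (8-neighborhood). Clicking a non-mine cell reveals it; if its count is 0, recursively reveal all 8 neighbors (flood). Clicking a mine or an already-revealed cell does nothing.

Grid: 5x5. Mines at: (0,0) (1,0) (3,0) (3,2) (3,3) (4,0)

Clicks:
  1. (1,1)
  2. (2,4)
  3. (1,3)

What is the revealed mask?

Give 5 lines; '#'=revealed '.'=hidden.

Answer: .####
.####
.####
.....
.....

Derivation:
Click 1 (1,1) count=2: revealed 1 new [(1,1)] -> total=1
Click 2 (2,4) count=1: revealed 1 new [(2,4)] -> total=2
Click 3 (1,3) count=0: revealed 10 new [(0,1) (0,2) (0,3) (0,4) (1,2) (1,3) (1,4) (2,1) (2,2) (2,3)] -> total=12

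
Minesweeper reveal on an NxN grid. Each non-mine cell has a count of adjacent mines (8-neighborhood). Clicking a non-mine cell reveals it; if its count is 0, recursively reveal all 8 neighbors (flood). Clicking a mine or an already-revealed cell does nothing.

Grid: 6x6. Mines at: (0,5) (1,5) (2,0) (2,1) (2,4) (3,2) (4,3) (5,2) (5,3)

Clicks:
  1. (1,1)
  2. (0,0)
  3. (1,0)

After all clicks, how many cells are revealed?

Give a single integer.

Answer: 10

Derivation:
Click 1 (1,1) count=2: revealed 1 new [(1,1)] -> total=1
Click 2 (0,0) count=0: revealed 9 new [(0,0) (0,1) (0,2) (0,3) (0,4) (1,0) (1,2) (1,3) (1,4)] -> total=10
Click 3 (1,0) count=2: revealed 0 new [(none)] -> total=10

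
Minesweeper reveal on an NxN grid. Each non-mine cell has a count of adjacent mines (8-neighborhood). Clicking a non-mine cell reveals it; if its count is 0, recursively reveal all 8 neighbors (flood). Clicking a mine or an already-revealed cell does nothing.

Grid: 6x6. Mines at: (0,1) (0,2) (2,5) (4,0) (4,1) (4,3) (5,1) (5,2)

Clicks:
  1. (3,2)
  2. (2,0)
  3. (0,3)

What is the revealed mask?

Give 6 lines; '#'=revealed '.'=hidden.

Answer: ...#..
#####.
#####.
#####.
......
......

Derivation:
Click 1 (3,2) count=2: revealed 1 new [(3,2)] -> total=1
Click 2 (2,0) count=0: revealed 14 new [(1,0) (1,1) (1,2) (1,3) (1,4) (2,0) (2,1) (2,2) (2,3) (2,4) (3,0) (3,1) (3,3) (3,4)] -> total=15
Click 3 (0,3) count=1: revealed 1 new [(0,3)] -> total=16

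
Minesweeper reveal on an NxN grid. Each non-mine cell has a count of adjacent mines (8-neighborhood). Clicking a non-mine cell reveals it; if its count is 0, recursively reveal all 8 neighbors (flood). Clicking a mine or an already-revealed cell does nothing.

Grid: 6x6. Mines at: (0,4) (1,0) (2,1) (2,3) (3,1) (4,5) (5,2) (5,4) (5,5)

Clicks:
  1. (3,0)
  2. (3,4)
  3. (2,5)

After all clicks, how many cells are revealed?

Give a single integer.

Answer: 7

Derivation:
Click 1 (3,0) count=2: revealed 1 new [(3,0)] -> total=1
Click 2 (3,4) count=2: revealed 1 new [(3,4)] -> total=2
Click 3 (2,5) count=0: revealed 5 new [(1,4) (1,5) (2,4) (2,5) (3,5)] -> total=7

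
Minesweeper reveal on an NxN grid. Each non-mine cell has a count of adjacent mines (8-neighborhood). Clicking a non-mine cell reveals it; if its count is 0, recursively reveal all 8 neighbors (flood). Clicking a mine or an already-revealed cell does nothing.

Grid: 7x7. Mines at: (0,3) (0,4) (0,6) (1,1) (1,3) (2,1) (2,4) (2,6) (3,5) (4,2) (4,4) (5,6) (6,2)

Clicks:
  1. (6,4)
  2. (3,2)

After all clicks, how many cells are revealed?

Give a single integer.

Click 1 (6,4) count=0: revealed 6 new [(5,3) (5,4) (5,5) (6,3) (6,4) (6,5)] -> total=6
Click 2 (3,2) count=2: revealed 1 new [(3,2)] -> total=7

Answer: 7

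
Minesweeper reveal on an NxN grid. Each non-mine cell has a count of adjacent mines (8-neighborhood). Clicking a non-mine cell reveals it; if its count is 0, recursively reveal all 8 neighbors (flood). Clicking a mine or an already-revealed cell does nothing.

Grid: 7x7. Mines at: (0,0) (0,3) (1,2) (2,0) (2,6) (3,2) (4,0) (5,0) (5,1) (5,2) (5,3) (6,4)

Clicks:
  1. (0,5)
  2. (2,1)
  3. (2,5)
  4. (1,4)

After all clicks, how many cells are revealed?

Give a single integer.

Click 1 (0,5) count=0: revealed 6 new [(0,4) (0,5) (0,6) (1,4) (1,5) (1,6)] -> total=6
Click 2 (2,1) count=3: revealed 1 new [(2,1)] -> total=7
Click 3 (2,5) count=1: revealed 1 new [(2,5)] -> total=8
Click 4 (1,4) count=1: revealed 0 new [(none)] -> total=8

Answer: 8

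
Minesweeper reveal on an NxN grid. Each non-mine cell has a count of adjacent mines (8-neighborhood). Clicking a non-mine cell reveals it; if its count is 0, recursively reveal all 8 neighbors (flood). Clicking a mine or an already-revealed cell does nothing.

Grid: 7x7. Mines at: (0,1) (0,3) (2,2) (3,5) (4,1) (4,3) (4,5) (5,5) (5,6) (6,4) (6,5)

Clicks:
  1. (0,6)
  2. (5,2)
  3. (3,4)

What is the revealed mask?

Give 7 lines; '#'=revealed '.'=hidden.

Click 1 (0,6) count=0: revealed 9 new [(0,4) (0,5) (0,6) (1,4) (1,5) (1,6) (2,4) (2,5) (2,6)] -> total=9
Click 2 (5,2) count=2: revealed 1 new [(5,2)] -> total=10
Click 3 (3,4) count=3: revealed 1 new [(3,4)] -> total=11

Answer: ....###
....###
....###
....#..
.......
..#....
.......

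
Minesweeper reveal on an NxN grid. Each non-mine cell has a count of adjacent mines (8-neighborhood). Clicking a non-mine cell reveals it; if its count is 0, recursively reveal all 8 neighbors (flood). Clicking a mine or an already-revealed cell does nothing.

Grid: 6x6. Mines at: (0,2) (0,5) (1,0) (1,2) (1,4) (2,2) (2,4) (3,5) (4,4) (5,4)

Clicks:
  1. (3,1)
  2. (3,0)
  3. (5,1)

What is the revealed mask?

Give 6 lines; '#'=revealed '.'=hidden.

Answer: ......
......
##....
####..
####..
####..

Derivation:
Click 1 (3,1) count=1: revealed 1 new [(3,1)] -> total=1
Click 2 (3,0) count=0: revealed 13 new [(2,0) (2,1) (3,0) (3,2) (3,3) (4,0) (4,1) (4,2) (4,3) (5,0) (5,1) (5,2) (5,3)] -> total=14
Click 3 (5,1) count=0: revealed 0 new [(none)] -> total=14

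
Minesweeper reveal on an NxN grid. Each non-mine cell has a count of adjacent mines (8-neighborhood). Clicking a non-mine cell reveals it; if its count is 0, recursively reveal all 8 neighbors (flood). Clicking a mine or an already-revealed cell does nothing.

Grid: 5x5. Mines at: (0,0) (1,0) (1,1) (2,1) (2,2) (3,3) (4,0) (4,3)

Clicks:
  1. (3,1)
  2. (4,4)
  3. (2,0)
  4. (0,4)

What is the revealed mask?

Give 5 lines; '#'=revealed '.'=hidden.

Answer: ..###
..###
#..##
.#...
....#

Derivation:
Click 1 (3,1) count=3: revealed 1 new [(3,1)] -> total=1
Click 2 (4,4) count=2: revealed 1 new [(4,4)] -> total=2
Click 3 (2,0) count=3: revealed 1 new [(2,0)] -> total=3
Click 4 (0,4) count=0: revealed 8 new [(0,2) (0,3) (0,4) (1,2) (1,3) (1,4) (2,3) (2,4)] -> total=11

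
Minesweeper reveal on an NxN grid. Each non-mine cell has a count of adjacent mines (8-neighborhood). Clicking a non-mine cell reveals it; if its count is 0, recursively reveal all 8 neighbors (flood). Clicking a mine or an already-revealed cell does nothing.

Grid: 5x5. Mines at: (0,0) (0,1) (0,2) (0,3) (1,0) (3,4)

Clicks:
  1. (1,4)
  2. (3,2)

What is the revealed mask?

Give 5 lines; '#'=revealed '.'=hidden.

Click 1 (1,4) count=1: revealed 1 new [(1,4)] -> total=1
Click 2 (3,2) count=0: revealed 15 new [(1,1) (1,2) (1,3) (2,0) (2,1) (2,2) (2,3) (3,0) (3,1) (3,2) (3,3) (4,0) (4,1) (4,2) (4,3)] -> total=16

Answer: .....
.####
####.
####.
####.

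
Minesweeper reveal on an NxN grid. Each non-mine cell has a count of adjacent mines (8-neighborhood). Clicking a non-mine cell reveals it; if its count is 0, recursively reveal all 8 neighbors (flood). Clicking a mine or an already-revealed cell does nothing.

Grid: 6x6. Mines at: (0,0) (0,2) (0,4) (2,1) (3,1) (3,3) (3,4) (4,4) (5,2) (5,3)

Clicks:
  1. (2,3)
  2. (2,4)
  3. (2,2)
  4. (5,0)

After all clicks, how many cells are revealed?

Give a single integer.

Answer: 7

Derivation:
Click 1 (2,3) count=2: revealed 1 new [(2,3)] -> total=1
Click 2 (2,4) count=2: revealed 1 new [(2,4)] -> total=2
Click 3 (2,2) count=3: revealed 1 new [(2,2)] -> total=3
Click 4 (5,0) count=0: revealed 4 new [(4,0) (4,1) (5,0) (5,1)] -> total=7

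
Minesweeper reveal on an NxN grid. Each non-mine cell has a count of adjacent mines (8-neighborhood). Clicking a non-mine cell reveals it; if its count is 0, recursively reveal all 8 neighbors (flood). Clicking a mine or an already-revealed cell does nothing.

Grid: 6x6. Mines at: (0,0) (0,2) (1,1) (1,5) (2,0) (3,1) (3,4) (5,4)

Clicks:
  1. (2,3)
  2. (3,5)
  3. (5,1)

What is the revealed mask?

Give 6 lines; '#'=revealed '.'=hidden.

Click 1 (2,3) count=1: revealed 1 new [(2,3)] -> total=1
Click 2 (3,5) count=1: revealed 1 new [(3,5)] -> total=2
Click 3 (5,1) count=0: revealed 8 new [(4,0) (4,1) (4,2) (4,3) (5,0) (5,1) (5,2) (5,3)] -> total=10

Answer: ......
......
...#..
.....#
####..
####..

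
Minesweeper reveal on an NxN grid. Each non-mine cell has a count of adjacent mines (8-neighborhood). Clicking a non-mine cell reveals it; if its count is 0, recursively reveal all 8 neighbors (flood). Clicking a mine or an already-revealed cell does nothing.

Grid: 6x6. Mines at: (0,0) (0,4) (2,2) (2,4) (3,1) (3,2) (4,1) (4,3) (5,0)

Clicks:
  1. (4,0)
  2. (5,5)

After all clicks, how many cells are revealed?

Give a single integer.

Answer: 7

Derivation:
Click 1 (4,0) count=3: revealed 1 new [(4,0)] -> total=1
Click 2 (5,5) count=0: revealed 6 new [(3,4) (3,5) (4,4) (4,5) (5,4) (5,5)] -> total=7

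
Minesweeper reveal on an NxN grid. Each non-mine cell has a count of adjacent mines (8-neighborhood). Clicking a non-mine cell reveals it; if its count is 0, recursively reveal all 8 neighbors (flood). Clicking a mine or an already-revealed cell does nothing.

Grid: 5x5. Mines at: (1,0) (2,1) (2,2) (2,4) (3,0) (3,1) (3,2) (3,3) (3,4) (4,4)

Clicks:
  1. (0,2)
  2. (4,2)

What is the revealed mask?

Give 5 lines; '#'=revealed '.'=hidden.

Answer: .####
.####
.....
.....
..#..

Derivation:
Click 1 (0,2) count=0: revealed 8 new [(0,1) (0,2) (0,3) (0,4) (1,1) (1,2) (1,3) (1,4)] -> total=8
Click 2 (4,2) count=3: revealed 1 new [(4,2)] -> total=9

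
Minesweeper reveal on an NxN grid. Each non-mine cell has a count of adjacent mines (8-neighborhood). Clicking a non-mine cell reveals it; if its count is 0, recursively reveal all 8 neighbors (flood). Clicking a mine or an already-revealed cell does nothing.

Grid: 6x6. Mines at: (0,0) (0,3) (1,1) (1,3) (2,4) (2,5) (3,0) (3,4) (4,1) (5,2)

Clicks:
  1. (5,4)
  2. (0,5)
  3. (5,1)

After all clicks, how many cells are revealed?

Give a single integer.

Click 1 (5,4) count=0: revealed 6 new [(4,3) (4,4) (4,5) (5,3) (5,4) (5,5)] -> total=6
Click 2 (0,5) count=0: revealed 4 new [(0,4) (0,5) (1,4) (1,5)] -> total=10
Click 3 (5,1) count=2: revealed 1 new [(5,1)] -> total=11

Answer: 11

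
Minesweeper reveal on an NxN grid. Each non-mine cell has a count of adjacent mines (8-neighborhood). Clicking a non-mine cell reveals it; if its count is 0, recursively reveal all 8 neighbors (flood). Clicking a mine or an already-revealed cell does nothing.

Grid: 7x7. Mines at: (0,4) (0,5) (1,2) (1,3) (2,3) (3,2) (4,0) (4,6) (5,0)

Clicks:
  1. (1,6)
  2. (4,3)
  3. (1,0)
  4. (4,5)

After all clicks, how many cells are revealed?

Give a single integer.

Answer: 11

Derivation:
Click 1 (1,6) count=1: revealed 1 new [(1,6)] -> total=1
Click 2 (4,3) count=1: revealed 1 new [(4,3)] -> total=2
Click 3 (1,0) count=0: revealed 8 new [(0,0) (0,1) (1,0) (1,1) (2,0) (2,1) (3,0) (3,1)] -> total=10
Click 4 (4,5) count=1: revealed 1 new [(4,5)] -> total=11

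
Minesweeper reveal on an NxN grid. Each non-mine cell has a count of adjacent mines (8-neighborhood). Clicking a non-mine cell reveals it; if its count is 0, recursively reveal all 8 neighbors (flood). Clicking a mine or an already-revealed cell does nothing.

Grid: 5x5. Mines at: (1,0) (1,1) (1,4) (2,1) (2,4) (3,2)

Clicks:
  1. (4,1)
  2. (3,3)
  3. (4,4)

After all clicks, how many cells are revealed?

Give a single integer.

Answer: 5

Derivation:
Click 1 (4,1) count=1: revealed 1 new [(4,1)] -> total=1
Click 2 (3,3) count=2: revealed 1 new [(3,3)] -> total=2
Click 3 (4,4) count=0: revealed 3 new [(3,4) (4,3) (4,4)] -> total=5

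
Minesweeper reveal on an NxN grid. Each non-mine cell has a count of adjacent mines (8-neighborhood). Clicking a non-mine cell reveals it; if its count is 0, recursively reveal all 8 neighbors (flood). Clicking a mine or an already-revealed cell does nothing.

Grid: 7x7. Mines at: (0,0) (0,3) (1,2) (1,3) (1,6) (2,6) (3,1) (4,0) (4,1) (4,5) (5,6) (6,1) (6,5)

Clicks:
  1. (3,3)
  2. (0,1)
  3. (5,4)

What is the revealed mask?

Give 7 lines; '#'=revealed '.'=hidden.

Answer: .#.....
.......
..###..
..###..
..###..
..###..
..###..

Derivation:
Click 1 (3,3) count=0: revealed 15 new [(2,2) (2,3) (2,4) (3,2) (3,3) (3,4) (4,2) (4,3) (4,4) (5,2) (5,3) (5,4) (6,2) (6,3) (6,4)] -> total=15
Click 2 (0,1) count=2: revealed 1 new [(0,1)] -> total=16
Click 3 (5,4) count=2: revealed 0 new [(none)] -> total=16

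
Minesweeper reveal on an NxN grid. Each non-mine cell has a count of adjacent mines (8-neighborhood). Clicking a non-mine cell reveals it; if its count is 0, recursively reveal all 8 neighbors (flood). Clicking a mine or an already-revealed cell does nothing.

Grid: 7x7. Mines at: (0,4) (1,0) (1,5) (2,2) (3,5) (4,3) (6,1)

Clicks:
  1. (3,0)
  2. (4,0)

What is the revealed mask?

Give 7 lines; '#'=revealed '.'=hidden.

Click 1 (3,0) count=0: revealed 11 new [(2,0) (2,1) (3,0) (3,1) (3,2) (4,0) (4,1) (4,2) (5,0) (5,1) (5,2)] -> total=11
Click 2 (4,0) count=0: revealed 0 new [(none)] -> total=11

Answer: .......
.......
##.....
###....
###....
###....
.......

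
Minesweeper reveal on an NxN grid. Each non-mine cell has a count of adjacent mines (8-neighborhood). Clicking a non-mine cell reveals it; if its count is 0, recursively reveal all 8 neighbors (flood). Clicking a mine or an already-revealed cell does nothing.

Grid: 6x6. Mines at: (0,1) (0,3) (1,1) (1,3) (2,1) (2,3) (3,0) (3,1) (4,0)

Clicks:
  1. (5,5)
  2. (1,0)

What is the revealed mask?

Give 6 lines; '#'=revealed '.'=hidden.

Answer: ....##
#...##
....##
..####
.#####
.#####

Derivation:
Click 1 (5,5) count=0: revealed 20 new [(0,4) (0,5) (1,4) (1,5) (2,4) (2,5) (3,2) (3,3) (3,4) (3,5) (4,1) (4,2) (4,3) (4,4) (4,5) (5,1) (5,2) (5,3) (5,4) (5,5)] -> total=20
Click 2 (1,0) count=3: revealed 1 new [(1,0)] -> total=21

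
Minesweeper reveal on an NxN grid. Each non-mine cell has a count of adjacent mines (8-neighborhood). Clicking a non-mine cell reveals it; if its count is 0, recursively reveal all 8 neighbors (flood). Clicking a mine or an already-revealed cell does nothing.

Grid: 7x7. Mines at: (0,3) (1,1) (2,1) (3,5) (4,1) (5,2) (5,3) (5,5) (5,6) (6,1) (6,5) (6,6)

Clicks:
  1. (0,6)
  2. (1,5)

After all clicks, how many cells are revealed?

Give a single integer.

Click 1 (0,6) count=0: revealed 9 new [(0,4) (0,5) (0,6) (1,4) (1,5) (1,6) (2,4) (2,5) (2,6)] -> total=9
Click 2 (1,5) count=0: revealed 0 new [(none)] -> total=9

Answer: 9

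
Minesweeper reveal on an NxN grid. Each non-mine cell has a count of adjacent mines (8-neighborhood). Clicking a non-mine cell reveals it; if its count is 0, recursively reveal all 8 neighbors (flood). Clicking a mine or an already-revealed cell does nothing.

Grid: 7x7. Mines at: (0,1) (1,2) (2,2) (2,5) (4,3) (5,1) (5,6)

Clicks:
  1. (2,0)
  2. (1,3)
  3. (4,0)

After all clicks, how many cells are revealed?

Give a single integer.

Click 1 (2,0) count=0: revealed 8 new [(1,0) (1,1) (2,0) (2,1) (3,0) (3,1) (4,0) (4,1)] -> total=8
Click 2 (1,3) count=2: revealed 1 new [(1,3)] -> total=9
Click 3 (4,0) count=1: revealed 0 new [(none)] -> total=9

Answer: 9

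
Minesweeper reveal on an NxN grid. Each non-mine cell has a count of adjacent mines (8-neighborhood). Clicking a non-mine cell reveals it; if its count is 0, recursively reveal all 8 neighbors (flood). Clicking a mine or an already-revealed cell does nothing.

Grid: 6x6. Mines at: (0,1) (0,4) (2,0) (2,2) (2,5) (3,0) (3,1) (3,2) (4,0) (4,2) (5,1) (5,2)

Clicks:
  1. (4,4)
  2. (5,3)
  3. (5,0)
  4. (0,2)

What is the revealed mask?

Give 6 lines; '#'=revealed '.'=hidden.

Click 1 (4,4) count=0: revealed 9 new [(3,3) (3,4) (3,5) (4,3) (4,4) (4,5) (5,3) (5,4) (5,5)] -> total=9
Click 2 (5,3) count=2: revealed 0 new [(none)] -> total=9
Click 3 (5,0) count=2: revealed 1 new [(5,0)] -> total=10
Click 4 (0,2) count=1: revealed 1 new [(0,2)] -> total=11

Answer: ..#...
......
......
...###
...###
#..###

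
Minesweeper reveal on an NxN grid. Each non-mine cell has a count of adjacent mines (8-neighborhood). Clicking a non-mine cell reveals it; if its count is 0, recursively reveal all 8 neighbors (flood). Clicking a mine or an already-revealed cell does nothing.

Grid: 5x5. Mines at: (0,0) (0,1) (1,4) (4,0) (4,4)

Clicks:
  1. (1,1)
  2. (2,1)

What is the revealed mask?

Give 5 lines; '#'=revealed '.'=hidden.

Click 1 (1,1) count=2: revealed 1 new [(1,1)] -> total=1
Click 2 (2,1) count=0: revealed 14 new [(1,0) (1,2) (1,3) (2,0) (2,1) (2,2) (2,3) (3,0) (3,1) (3,2) (3,3) (4,1) (4,2) (4,3)] -> total=15

Answer: .....
####.
####.
####.
.###.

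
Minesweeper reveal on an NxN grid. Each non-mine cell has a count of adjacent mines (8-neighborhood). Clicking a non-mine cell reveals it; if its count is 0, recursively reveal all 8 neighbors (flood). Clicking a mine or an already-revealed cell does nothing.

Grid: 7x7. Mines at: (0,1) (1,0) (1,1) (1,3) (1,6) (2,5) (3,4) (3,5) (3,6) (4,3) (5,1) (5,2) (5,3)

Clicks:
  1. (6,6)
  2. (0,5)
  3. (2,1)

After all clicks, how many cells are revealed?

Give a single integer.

Answer: 11

Derivation:
Click 1 (6,6) count=0: revealed 9 new [(4,4) (4,5) (4,6) (5,4) (5,5) (5,6) (6,4) (6,5) (6,6)] -> total=9
Click 2 (0,5) count=1: revealed 1 new [(0,5)] -> total=10
Click 3 (2,1) count=2: revealed 1 new [(2,1)] -> total=11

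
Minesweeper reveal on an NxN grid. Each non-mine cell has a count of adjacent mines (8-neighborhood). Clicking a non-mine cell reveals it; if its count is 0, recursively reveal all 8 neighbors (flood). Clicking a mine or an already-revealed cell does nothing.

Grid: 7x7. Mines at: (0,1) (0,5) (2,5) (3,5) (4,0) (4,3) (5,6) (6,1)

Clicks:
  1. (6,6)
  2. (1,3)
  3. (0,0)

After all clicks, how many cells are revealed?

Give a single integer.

Answer: 20

Derivation:
Click 1 (6,6) count=1: revealed 1 new [(6,6)] -> total=1
Click 2 (1,3) count=0: revealed 18 new [(0,2) (0,3) (0,4) (1,0) (1,1) (1,2) (1,3) (1,4) (2,0) (2,1) (2,2) (2,3) (2,4) (3,0) (3,1) (3,2) (3,3) (3,4)] -> total=19
Click 3 (0,0) count=1: revealed 1 new [(0,0)] -> total=20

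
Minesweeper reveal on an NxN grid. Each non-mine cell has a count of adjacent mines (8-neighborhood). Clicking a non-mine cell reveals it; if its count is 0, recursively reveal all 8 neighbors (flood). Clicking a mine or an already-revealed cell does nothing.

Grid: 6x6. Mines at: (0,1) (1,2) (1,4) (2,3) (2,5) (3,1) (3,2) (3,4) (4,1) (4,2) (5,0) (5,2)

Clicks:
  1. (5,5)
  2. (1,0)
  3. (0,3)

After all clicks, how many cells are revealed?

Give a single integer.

Answer: 8

Derivation:
Click 1 (5,5) count=0: revealed 6 new [(4,3) (4,4) (4,5) (5,3) (5,4) (5,5)] -> total=6
Click 2 (1,0) count=1: revealed 1 new [(1,0)] -> total=7
Click 3 (0,3) count=2: revealed 1 new [(0,3)] -> total=8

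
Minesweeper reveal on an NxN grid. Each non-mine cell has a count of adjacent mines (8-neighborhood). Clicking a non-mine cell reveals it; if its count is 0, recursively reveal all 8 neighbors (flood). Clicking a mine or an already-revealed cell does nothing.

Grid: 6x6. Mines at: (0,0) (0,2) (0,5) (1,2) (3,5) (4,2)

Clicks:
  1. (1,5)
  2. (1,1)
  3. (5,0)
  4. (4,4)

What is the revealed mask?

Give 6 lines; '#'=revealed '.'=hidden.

Click 1 (1,5) count=1: revealed 1 new [(1,5)] -> total=1
Click 2 (1,1) count=3: revealed 1 new [(1,1)] -> total=2
Click 3 (5,0) count=0: revealed 9 new [(1,0) (2,0) (2,1) (3,0) (3,1) (4,0) (4,1) (5,0) (5,1)] -> total=11
Click 4 (4,4) count=1: revealed 1 new [(4,4)] -> total=12

Answer: ......
##...#
##....
##....
##..#.
##....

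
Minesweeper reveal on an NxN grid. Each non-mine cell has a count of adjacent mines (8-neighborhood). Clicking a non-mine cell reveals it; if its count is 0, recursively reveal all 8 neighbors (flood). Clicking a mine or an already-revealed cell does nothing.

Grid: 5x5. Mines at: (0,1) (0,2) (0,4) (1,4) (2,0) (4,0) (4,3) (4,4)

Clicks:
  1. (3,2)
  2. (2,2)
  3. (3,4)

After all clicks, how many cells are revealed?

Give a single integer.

Click 1 (3,2) count=1: revealed 1 new [(3,2)] -> total=1
Click 2 (2,2) count=0: revealed 8 new [(1,1) (1,2) (1,3) (2,1) (2,2) (2,3) (3,1) (3,3)] -> total=9
Click 3 (3,4) count=2: revealed 1 new [(3,4)] -> total=10

Answer: 10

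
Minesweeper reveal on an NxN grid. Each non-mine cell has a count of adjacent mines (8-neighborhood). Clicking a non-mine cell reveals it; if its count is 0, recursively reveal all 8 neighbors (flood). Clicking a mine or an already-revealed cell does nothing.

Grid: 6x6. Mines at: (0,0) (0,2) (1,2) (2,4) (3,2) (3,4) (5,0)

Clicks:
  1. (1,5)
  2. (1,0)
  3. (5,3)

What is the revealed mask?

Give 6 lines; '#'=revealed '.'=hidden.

Click 1 (1,5) count=1: revealed 1 new [(1,5)] -> total=1
Click 2 (1,0) count=1: revealed 1 new [(1,0)] -> total=2
Click 3 (5,3) count=0: revealed 10 new [(4,1) (4,2) (4,3) (4,4) (4,5) (5,1) (5,2) (5,3) (5,4) (5,5)] -> total=12

Answer: ......
#....#
......
......
.#####
.#####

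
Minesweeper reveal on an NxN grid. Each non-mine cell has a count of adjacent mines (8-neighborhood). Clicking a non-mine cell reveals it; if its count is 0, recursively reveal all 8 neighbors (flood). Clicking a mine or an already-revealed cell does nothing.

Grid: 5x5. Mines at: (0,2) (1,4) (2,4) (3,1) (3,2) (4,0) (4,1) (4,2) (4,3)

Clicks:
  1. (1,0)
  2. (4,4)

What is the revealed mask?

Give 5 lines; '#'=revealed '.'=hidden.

Click 1 (1,0) count=0: revealed 6 new [(0,0) (0,1) (1,0) (1,1) (2,0) (2,1)] -> total=6
Click 2 (4,4) count=1: revealed 1 new [(4,4)] -> total=7

Answer: ##...
##...
##...
.....
....#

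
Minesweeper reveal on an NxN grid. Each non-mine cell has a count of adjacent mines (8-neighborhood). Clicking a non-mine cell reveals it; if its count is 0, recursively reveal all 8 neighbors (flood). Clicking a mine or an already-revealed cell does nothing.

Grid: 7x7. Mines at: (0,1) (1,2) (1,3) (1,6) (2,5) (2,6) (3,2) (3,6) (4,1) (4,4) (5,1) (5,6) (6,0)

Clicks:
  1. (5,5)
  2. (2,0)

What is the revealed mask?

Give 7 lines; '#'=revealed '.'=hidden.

Answer: .......
##.....
##.....
##.....
.......
.....#.
.......

Derivation:
Click 1 (5,5) count=2: revealed 1 new [(5,5)] -> total=1
Click 2 (2,0) count=0: revealed 6 new [(1,0) (1,1) (2,0) (2,1) (3,0) (3,1)] -> total=7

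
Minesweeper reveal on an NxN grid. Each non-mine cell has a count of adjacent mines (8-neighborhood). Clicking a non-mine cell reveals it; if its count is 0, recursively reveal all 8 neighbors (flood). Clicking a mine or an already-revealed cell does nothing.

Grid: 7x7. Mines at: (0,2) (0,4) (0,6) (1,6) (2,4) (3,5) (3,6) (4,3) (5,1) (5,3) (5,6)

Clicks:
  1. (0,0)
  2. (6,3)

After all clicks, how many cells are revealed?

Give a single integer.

Answer: 18

Derivation:
Click 1 (0,0) count=0: revealed 17 new [(0,0) (0,1) (1,0) (1,1) (1,2) (1,3) (2,0) (2,1) (2,2) (2,3) (3,0) (3,1) (3,2) (3,3) (4,0) (4,1) (4,2)] -> total=17
Click 2 (6,3) count=1: revealed 1 new [(6,3)] -> total=18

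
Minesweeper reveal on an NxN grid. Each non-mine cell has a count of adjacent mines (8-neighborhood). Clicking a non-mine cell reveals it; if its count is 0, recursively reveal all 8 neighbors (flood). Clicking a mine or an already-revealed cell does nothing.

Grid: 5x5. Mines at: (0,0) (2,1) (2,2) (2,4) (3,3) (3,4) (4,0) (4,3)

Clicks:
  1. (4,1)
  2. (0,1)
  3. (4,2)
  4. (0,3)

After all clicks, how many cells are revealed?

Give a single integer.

Click 1 (4,1) count=1: revealed 1 new [(4,1)] -> total=1
Click 2 (0,1) count=1: revealed 1 new [(0,1)] -> total=2
Click 3 (4,2) count=2: revealed 1 new [(4,2)] -> total=3
Click 4 (0,3) count=0: revealed 7 new [(0,2) (0,3) (0,4) (1,1) (1,2) (1,3) (1,4)] -> total=10

Answer: 10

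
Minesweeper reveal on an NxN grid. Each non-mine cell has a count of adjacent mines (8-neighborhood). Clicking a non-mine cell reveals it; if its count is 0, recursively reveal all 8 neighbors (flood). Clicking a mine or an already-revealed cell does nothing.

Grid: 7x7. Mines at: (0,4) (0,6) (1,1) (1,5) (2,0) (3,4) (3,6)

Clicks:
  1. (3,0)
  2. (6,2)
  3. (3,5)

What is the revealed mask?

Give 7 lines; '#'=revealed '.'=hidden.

Answer: .......
.......
.###...
####.#.
#######
#######
#######

Derivation:
Click 1 (3,0) count=1: revealed 1 new [(3,0)] -> total=1
Click 2 (6,2) count=0: revealed 27 new [(2,1) (2,2) (2,3) (3,1) (3,2) (3,3) (4,0) (4,1) (4,2) (4,3) (4,4) (4,5) (4,6) (5,0) (5,1) (5,2) (5,3) (5,4) (5,5) (5,6) (6,0) (6,1) (6,2) (6,3) (6,4) (6,5) (6,6)] -> total=28
Click 3 (3,5) count=2: revealed 1 new [(3,5)] -> total=29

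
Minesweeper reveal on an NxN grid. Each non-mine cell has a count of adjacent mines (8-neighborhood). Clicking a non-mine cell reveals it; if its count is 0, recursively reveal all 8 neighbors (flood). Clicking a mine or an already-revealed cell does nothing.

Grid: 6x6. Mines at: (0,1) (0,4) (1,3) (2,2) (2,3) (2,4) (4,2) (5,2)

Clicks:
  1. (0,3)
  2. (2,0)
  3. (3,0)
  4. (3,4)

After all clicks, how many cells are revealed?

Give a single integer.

Click 1 (0,3) count=2: revealed 1 new [(0,3)] -> total=1
Click 2 (2,0) count=0: revealed 10 new [(1,0) (1,1) (2,0) (2,1) (3,0) (3,1) (4,0) (4,1) (5,0) (5,1)] -> total=11
Click 3 (3,0) count=0: revealed 0 new [(none)] -> total=11
Click 4 (3,4) count=2: revealed 1 new [(3,4)] -> total=12

Answer: 12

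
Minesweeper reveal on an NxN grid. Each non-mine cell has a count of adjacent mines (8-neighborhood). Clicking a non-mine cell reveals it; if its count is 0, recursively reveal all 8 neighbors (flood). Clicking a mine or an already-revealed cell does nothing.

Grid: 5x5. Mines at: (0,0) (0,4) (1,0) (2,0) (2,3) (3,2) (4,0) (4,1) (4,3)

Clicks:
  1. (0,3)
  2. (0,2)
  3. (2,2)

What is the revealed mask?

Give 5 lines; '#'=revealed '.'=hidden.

Answer: .###.
.###.
..#..
.....
.....

Derivation:
Click 1 (0,3) count=1: revealed 1 new [(0,3)] -> total=1
Click 2 (0,2) count=0: revealed 5 new [(0,1) (0,2) (1,1) (1,2) (1,3)] -> total=6
Click 3 (2,2) count=2: revealed 1 new [(2,2)] -> total=7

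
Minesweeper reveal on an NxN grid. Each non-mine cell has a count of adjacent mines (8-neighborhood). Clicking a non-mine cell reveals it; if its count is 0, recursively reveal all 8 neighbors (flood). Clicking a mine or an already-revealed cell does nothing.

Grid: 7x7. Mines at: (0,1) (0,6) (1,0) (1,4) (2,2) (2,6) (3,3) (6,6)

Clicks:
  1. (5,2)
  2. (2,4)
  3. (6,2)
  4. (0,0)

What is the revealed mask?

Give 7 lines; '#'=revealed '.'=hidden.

Answer: #......
.......
##..#..
###.###
#######
#######
######.

Derivation:
Click 1 (5,2) count=0: revealed 28 new [(2,0) (2,1) (3,0) (3,1) (3,2) (3,4) (3,5) (3,6) (4,0) (4,1) (4,2) (4,3) (4,4) (4,5) (4,6) (5,0) (5,1) (5,2) (5,3) (5,4) (5,5) (5,6) (6,0) (6,1) (6,2) (6,3) (6,4) (6,5)] -> total=28
Click 2 (2,4) count=2: revealed 1 new [(2,4)] -> total=29
Click 3 (6,2) count=0: revealed 0 new [(none)] -> total=29
Click 4 (0,0) count=2: revealed 1 new [(0,0)] -> total=30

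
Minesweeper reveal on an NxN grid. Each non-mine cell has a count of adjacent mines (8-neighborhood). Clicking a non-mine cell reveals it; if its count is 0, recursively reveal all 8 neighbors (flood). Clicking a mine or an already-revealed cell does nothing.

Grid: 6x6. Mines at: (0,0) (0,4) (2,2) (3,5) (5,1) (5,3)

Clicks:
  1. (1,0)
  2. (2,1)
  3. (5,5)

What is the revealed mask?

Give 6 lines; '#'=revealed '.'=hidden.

Answer: ......
#.....
.#....
......
....##
....##

Derivation:
Click 1 (1,0) count=1: revealed 1 new [(1,0)] -> total=1
Click 2 (2,1) count=1: revealed 1 new [(2,1)] -> total=2
Click 3 (5,5) count=0: revealed 4 new [(4,4) (4,5) (5,4) (5,5)] -> total=6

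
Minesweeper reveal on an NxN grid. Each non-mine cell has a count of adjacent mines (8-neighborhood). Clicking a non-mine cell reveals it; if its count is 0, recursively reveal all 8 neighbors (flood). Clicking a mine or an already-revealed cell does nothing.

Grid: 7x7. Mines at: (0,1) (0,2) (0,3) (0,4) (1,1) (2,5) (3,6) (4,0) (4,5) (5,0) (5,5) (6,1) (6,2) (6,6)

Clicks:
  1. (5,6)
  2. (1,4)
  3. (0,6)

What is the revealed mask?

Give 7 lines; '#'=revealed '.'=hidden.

Click 1 (5,6) count=3: revealed 1 new [(5,6)] -> total=1
Click 2 (1,4) count=3: revealed 1 new [(1,4)] -> total=2
Click 3 (0,6) count=0: revealed 4 new [(0,5) (0,6) (1,5) (1,6)] -> total=6

Answer: .....##
....###
.......
.......
.......
......#
.......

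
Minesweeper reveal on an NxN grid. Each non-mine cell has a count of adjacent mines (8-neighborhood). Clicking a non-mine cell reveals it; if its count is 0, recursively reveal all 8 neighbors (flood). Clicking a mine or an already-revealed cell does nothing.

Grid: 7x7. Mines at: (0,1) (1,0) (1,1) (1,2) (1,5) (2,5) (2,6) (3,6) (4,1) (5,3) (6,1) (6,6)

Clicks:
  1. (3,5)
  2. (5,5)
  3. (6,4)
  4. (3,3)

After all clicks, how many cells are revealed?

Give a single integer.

Click 1 (3,5) count=3: revealed 1 new [(3,5)] -> total=1
Click 2 (5,5) count=1: revealed 1 new [(5,5)] -> total=2
Click 3 (6,4) count=1: revealed 1 new [(6,4)] -> total=3
Click 4 (3,3) count=0: revealed 9 new [(2,2) (2,3) (2,4) (3,2) (3,3) (3,4) (4,2) (4,3) (4,4)] -> total=12

Answer: 12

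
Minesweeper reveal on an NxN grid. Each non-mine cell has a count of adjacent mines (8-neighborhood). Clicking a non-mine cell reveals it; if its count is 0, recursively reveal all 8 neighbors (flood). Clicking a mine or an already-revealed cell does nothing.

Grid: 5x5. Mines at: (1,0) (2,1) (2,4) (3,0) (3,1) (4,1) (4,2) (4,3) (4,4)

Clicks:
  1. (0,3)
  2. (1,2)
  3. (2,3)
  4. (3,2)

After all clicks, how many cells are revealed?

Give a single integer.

Answer: 10

Derivation:
Click 1 (0,3) count=0: revealed 8 new [(0,1) (0,2) (0,3) (0,4) (1,1) (1,2) (1,3) (1,4)] -> total=8
Click 2 (1,2) count=1: revealed 0 new [(none)] -> total=8
Click 3 (2,3) count=1: revealed 1 new [(2,3)] -> total=9
Click 4 (3,2) count=5: revealed 1 new [(3,2)] -> total=10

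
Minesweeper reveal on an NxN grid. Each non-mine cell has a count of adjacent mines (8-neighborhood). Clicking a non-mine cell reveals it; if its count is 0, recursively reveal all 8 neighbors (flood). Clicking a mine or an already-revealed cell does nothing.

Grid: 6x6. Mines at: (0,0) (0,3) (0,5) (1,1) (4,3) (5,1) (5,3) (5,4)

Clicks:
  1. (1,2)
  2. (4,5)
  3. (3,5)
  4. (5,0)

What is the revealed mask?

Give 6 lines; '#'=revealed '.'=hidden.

Click 1 (1,2) count=2: revealed 1 new [(1,2)] -> total=1
Click 2 (4,5) count=1: revealed 1 new [(4,5)] -> total=2
Click 3 (3,5) count=0: revealed 12 new [(1,3) (1,4) (1,5) (2,2) (2,3) (2,4) (2,5) (3,2) (3,3) (3,4) (3,5) (4,4)] -> total=14
Click 4 (5,0) count=1: revealed 1 new [(5,0)] -> total=15

Answer: ......
..####
..####
..####
....##
#.....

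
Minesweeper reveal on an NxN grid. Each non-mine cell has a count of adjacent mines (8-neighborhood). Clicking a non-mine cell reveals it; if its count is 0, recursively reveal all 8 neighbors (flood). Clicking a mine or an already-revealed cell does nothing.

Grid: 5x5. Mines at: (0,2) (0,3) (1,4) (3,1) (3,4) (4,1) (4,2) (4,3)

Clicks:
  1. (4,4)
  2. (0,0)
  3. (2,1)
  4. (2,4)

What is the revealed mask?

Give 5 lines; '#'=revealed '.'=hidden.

Answer: ##...
##...
##..#
.....
....#

Derivation:
Click 1 (4,4) count=2: revealed 1 new [(4,4)] -> total=1
Click 2 (0,0) count=0: revealed 6 new [(0,0) (0,1) (1,0) (1,1) (2,0) (2,1)] -> total=7
Click 3 (2,1) count=1: revealed 0 new [(none)] -> total=7
Click 4 (2,4) count=2: revealed 1 new [(2,4)] -> total=8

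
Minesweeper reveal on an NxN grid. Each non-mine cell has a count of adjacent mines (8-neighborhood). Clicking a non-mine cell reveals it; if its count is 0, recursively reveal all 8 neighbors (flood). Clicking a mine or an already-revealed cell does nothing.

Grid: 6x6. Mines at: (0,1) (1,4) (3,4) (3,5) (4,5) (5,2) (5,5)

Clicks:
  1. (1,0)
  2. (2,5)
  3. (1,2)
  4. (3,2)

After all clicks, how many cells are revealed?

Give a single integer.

Answer: 19

Derivation:
Click 1 (1,0) count=1: revealed 1 new [(1,0)] -> total=1
Click 2 (2,5) count=3: revealed 1 new [(2,5)] -> total=2
Click 3 (1,2) count=1: revealed 1 new [(1,2)] -> total=3
Click 4 (3,2) count=0: revealed 16 new [(1,1) (1,3) (2,0) (2,1) (2,2) (2,3) (3,0) (3,1) (3,2) (3,3) (4,0) (4,1) (4,2) (4,3) (5,0) (5,1)] -> total=19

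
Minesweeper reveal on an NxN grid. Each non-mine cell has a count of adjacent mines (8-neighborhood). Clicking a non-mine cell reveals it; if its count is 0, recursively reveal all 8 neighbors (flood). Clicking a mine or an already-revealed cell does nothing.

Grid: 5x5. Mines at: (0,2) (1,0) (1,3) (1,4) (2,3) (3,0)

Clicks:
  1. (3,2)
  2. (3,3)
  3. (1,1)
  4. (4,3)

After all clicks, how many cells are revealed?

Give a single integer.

Click 1 (3,2) count=1: revealed 1 new [(3,2)] -> total=1
Click 2 (3,3) count=1: revealed 1 new [(3,3)] -> total=2
Click 3 (1,1) count=2: revealed 1 new [(1,1)] -> total=3
Click 4 (4,3) count=0: revealed 6 new [(3,1) (3,4) (4,1) (4,2) (4,3) (4,4)] -> total=9

Answer: 9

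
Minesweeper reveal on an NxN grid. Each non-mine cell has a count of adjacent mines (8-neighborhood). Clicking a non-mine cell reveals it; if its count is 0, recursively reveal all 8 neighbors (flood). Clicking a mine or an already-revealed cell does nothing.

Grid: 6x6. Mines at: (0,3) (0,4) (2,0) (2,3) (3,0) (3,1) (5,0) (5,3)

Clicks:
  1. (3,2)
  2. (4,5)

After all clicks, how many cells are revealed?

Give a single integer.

Click 1 (3,2) count=2: revealed 1 new [(3,2)] -> total=1
Click 2 (4,5) count=0: revealed 10 new [(1,4) (1,5) (2,4) (2,5) (3,4) (3,5) (4,4) (4,5) (5,4) (5,5)] -> total=11

Answer: 11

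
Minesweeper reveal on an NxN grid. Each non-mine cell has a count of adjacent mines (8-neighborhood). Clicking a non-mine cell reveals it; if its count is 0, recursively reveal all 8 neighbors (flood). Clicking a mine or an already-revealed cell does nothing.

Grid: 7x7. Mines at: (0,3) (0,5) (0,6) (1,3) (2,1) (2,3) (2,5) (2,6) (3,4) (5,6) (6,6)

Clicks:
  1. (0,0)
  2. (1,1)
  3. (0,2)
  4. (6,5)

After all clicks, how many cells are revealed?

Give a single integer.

Answer: 7

Derivation:
Click 1 (0,0) count=0: revealed 6 new [(0,0) (0,1) (0,2) (1,0) (1,1) (1,2)] -> total=6
Click 2 (1,1) count=1: revealed 0 new [(none)] -> total=6
Click 3 (0,2) count=2: revealed 0 new [(none)] -> total=6
Click 4 (6,5) count=2: revealed 1 new [(6,5)] -> total=7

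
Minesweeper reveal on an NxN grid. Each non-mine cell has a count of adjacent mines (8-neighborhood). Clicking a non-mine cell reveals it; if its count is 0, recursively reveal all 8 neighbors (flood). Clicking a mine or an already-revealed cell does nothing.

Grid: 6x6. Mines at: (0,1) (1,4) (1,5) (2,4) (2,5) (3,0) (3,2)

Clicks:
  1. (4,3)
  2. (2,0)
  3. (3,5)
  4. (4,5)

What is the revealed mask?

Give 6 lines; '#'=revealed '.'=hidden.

Answer: ......
......
#.....
...###
######
######

Derivation:
Click 1 (4,3) count=1: revealed 1 new [(4,3)] -> total=1
Click 2 (2,0) count=1: revealed 1 new [(2,0)] -> total=2
Click 3 (3,5) count=2: revealed 1 new [(3,5)] -> total=3
Click 4 (4,5) count=0: revealed 13 new [(3,3) (3,4) (4,0) (4,1) (4,2) (4,4) (4,5) (5,0) (5,1) (5,2) (5,3) (5,4) (5,5)] -> total=16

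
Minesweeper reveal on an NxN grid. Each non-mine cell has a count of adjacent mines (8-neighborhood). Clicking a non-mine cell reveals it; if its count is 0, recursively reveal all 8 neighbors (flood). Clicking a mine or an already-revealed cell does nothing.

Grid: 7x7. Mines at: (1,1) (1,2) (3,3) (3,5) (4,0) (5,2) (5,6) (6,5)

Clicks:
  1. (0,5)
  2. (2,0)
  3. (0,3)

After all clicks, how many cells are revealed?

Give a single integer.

Click 1 (0,5) count=0: revealed 12 new [(0,3) (0,4) (0,5) (0,6) (1,3) (1,4) (1,5) (1,6) (2,3) (2,4) (2,5) (2,6)] -> total=12
Click 2 (2,0) count=1: revealed 1 new [(2,0)] -> total=13
Click 3 (0,3) count=1: revealed 0 new [(none)] -> total=13

Answer: 13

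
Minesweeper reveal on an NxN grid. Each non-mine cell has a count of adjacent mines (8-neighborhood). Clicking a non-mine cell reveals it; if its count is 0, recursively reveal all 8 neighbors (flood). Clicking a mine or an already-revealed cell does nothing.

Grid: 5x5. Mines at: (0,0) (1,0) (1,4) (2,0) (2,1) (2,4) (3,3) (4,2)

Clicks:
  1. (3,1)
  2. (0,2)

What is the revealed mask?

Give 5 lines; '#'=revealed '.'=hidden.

Click 1 (3,1) count=3: revealed 1 new [(3,1)] -> total=1
Click 2 (0,2) count=0: revealed 6 new [(0,1) (0,2) (0,3) (1,1) (1,2) (1,3)] -> total=7

Answer: .###.
.###.
.....
.#...
.....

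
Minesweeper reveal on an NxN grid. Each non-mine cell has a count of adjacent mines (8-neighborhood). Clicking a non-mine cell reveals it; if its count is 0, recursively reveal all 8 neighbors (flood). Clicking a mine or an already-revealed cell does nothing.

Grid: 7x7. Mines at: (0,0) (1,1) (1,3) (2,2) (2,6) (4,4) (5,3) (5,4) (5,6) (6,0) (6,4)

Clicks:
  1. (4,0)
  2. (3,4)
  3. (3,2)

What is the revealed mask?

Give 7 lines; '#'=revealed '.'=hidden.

Answer: .......
.......
##.....
###.#..
###....
###....
.......

Derivation:
Click 1 (4,0) count=0: revealed 11 new [(2,0) (2,1) (3,0) (3,1) (3,2) (4,0) (4,1) (4,2) (5,0) (5,1) (5,2)] -> total=11
Click 2 (3,4) count=1: revealed 1 new [(3,4)] -> total=12
Click 3 (3,2) count=1: revealed 0 new [(none)] -> total=12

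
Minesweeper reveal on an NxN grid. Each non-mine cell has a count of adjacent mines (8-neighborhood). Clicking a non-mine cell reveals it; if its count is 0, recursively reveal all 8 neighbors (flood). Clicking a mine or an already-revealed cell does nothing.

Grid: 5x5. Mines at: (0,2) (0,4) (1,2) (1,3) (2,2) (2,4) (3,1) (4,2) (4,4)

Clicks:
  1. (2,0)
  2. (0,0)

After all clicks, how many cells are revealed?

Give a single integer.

Answer: 6

Derivation:
Click 1 (2,0) count=1: revealed 1 new [(2,0)] -> total=1
Click 2 (0,0) count=0: revealed 5 new [(0,0) (0,1) (1,0) (1,1) (2,1)] -> total=6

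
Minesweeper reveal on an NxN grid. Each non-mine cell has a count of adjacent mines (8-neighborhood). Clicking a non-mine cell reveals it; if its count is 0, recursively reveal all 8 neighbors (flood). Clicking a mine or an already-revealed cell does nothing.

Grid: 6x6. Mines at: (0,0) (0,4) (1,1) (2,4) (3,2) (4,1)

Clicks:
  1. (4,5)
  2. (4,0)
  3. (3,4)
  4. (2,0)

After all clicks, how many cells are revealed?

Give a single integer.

Answer: 13

Derivation:
Click 1 (4,5) count=0: revealed 11 new [(3,3) (3,4) (3,5) (4,2) (4,3) (4,4) (4,5) (5,2) (5,3) (5,4) (5,5)] -> total=11
Click 2 (4,0) count=1: revealed 1 new [(4,0)] -> total=12
Click 3 (3,4) count=1: revealed 0 new [(none)] -> total=12
Click 4 (2,0) count=1: revealed 1 new [(2,0)] -> total=13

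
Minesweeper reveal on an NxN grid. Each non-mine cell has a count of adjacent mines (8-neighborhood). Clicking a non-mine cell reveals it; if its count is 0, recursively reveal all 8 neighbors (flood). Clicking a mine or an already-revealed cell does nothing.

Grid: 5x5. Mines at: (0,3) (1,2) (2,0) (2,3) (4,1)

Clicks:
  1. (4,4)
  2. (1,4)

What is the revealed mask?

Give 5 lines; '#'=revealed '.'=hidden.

Click 1 (4,4) count=0: revealed 6 new [(3,2) (3,3) (3,4) (4,2) (4,3) (4,4)] -> total=6
Click 2 (1,4) count=2: revealed 1 new [(1,4)] -> total=7

Answer: .....
....#
.....
..###
..###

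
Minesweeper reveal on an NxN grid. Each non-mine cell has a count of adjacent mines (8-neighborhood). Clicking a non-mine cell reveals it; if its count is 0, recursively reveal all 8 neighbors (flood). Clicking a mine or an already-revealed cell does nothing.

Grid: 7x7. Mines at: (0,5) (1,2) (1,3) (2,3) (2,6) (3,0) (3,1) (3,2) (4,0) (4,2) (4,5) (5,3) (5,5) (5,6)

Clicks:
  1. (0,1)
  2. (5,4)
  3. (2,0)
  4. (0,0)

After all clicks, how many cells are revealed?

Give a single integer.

Answer: 7

Derivation:
Click 1 (0,1) count=1: revealed 1 new [(0,1)] -> total=1
Click 2 (5,4) count=3: revealed 1 new [(5,4)] -> total=2
Click 3 (2,0) count=2: revealed 1 new [(2,0)] -> total=3
Click 4 (0,0) count=0: revealed 4 new [(0,0) (1,0) (1,1) (2,1)] -> total=7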